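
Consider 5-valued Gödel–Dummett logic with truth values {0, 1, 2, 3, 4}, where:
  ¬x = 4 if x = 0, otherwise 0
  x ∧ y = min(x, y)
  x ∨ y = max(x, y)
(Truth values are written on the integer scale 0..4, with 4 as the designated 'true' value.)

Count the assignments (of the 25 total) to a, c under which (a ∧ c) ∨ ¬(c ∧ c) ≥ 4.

value 4: 6 assignments (counts)
value 3: 3 assignments
value 2: 5 assignments
value 1: 7 assignments
value 0: 4 assignments
So 6 of the 25 assignments meet the threshold.

6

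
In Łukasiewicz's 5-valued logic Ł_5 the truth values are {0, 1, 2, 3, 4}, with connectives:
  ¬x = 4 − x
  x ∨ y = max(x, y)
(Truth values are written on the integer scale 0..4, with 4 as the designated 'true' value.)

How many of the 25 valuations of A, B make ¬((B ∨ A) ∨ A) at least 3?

4

value 4: 1 assignment (counts)
value 3: 3 assignments (counts)
value 2: 5 assignments
value 1: 7 assignments
value 0: 9 assignments
So 4 of the 25 assignments meet the threshold.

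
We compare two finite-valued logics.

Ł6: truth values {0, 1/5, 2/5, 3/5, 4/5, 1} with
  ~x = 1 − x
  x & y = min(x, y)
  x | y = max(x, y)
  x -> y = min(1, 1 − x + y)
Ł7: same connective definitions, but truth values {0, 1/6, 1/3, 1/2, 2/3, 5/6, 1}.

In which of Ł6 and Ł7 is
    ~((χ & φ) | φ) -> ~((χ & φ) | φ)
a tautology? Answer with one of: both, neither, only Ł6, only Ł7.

both

In Ł6: every assignment gives 1 — tautology.
In Ł7: every assignment gives 1 — tautology.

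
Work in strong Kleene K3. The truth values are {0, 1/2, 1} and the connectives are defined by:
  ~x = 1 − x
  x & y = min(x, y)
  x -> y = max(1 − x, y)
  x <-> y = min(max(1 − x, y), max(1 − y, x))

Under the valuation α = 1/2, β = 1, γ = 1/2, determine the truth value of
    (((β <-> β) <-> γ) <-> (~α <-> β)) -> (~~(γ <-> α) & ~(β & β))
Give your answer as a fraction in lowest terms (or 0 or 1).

1/2

β <-> β = 1 <-> 1 = 1
(β <-> β) <-> γ = 1 <-> 1/2 = 1/2
~α = ~1/2 = 1/2
~α <-> β = 1/2 <-> 1 = 1/2
((β <-> β) <-> γ) <-> (~α <-> β) = 1/2 <-> 1/2 = 1/2
γ <-> α = 1/2 <-> 1/2 = 1/2
~(γ <-> α) = ~1/2 = 1/2
~~(γ <-> α) = ~1/2 = 1/2
β & β = 1 & 1 = 1
~(β & β) = ~1 = 0
~~(γ <-> α) & ~(β & β) = 1/2 & 0 = 0
(((β <-> β) <-> γ) <-> (~α <-> β)) -> (~~(γ <-> α) & ~(β & β)) = 1/2 -> 0 = 1/2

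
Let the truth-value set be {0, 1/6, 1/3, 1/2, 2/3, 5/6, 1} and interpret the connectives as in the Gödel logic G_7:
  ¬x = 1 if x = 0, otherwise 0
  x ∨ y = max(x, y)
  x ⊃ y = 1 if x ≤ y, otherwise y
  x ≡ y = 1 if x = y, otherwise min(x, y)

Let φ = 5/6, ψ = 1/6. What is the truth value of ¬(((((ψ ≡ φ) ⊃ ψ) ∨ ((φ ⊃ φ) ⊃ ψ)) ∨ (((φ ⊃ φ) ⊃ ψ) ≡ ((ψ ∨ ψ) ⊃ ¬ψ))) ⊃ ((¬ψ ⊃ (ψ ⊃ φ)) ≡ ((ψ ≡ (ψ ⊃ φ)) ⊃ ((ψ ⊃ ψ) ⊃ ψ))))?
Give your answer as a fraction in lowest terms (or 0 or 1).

ψ ≡ φ = 1/6 ≡ 5/6 = 1/6
(ψ ≡ φ) ⊃ ψ = 1/6 ⊃ 1/6 = 1
φ ⊃ φ = 5/6 ⊃ 5/6 = 1
(φ ⊃ φ) ⊃ ψ = 1 ⊃ 1/6 = 1/6
((ψ ≡ φ) ⊃ ψ) ∨ ((φ ⊃ φ) ⊃ ψ) = 1 ∨ 1/6 = 1
φ ⊃ φ = 5/6 ⊃ 5/6 = 1
(φ ⊃ φ) ⊃ ψ = 1 ⊃ 1/6 = 1/6
ψ ∨ ψ = 1/6 ∨ 1/6 = 1/6
¬ψ = ¬1/6 = 0
(ψ ∨ ψ) ⊃ ¬ψ = 1/6 ⊃ 0 = 0
((φ ⊃ φ) ⊃ ψ) ≡ ((ψ ∨ ψ) ⊃ ¬ψ) = 1/6 ≡ 0 = 0
(((ψ ≡ φ) ⊃ ψ) ∨ ((φ ⊃ φ) ⊃ ψ)) ∨ (((φ ⊃ φ) ⊃ ψ) ≡ ((ψ ∨ ψ) ⊃ ¬ψ)) = 1 ∨ 0 = 1
¬ψ = ¬1/6 = 0
ψ ⊃ φ = 1/6 ⊃ 5/6 = 1
¬ψ ⊃ (ψ ⊃ φ) = 0 ⊃ 1 = 1
ψ ⊃ φ = 1/6 ⊃ 5/6 = 1
ψ ≡ (ψ ⊃ φ) = 1/6 ≡ 1 = 1/6
ψ ⊃ ψ = 1/6 ⊃ 1/6 = 1
(ψ ⊃ ψ) ⊃ ψ = 1 ⊃ 1/6 = 1/6
(ψ ≡ (ψ ⊃ φ)) ⊃ ((ψ ⊃ ψ) ⊃ ψ) = 1/6 ⊃ 1/6 = 1
(¬ψ ⊃ (ψ ⊃ φ)) ≡ ((ψ ≡ (ψ ⊃ φ)) ⊃ ((ψ ⊃ ψ) ⊃ ψ)) = 1 ≡ 1 = 1
((((ψ ≡ φ) ⊃ ψ) ∨ ((φ ⊃ φ) ⊃ ψ)) ∨ (((φ ⊃ φ) ⊃ ψ) ≡ ((ψ ∨ ψ) ⊃ ¬ψ))) ⊃ ((¬ψ ⊃ (ψ ⊃ φ)) ≡ ((ψ ≡ (ψ ⊃ φ)) ⊃ ((ψ ⊃ ψ) ⊃ ψ))) = 1 ⊃ 1 = 1
¬(((((ψ ≡ φ) ⊃ ψ) ∨ ((φ ⊃ φ) ⊃ ψ)) ∨ (((φ ⊃ φ) ⊃ ψ) ≡ ((ψ ∨ ψ) ⊃ ¬ψ))) ⊃ ((¬ψ ⊃ (ψ ⊃ φ)) ≡ ((ψ ≡ (ψ ⊃ φ)) ⊃ ((ψ ⊃ ψ) ⊃ ψ)))) = ¬1 = 0

0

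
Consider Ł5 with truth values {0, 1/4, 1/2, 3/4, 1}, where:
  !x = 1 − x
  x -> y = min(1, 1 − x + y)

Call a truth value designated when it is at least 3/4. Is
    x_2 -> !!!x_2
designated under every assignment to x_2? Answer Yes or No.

No

Counterexample: take x_2 = 3/4.
!x_2 = !3/4 = 1/4
!!x_2 = !1/4 = 3/4
!!!x_2 = !3/4 = 1/4
x_2 -> !!!x_2 = 3/4 -> 1/4 = 1/2
This gives 1/2, which is below 3/4.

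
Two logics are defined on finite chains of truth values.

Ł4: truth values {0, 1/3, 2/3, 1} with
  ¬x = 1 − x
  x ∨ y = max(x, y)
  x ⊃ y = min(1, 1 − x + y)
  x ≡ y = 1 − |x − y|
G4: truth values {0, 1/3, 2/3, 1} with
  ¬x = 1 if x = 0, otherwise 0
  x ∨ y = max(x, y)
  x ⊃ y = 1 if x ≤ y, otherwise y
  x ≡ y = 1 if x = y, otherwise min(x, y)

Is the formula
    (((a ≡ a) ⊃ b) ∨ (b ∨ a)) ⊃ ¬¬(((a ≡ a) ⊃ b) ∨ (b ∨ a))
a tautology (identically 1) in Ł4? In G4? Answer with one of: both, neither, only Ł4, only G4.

In Ł4: every assignment gives 1 — tautology.
In G4: every assignment gives 1 — tautology.

both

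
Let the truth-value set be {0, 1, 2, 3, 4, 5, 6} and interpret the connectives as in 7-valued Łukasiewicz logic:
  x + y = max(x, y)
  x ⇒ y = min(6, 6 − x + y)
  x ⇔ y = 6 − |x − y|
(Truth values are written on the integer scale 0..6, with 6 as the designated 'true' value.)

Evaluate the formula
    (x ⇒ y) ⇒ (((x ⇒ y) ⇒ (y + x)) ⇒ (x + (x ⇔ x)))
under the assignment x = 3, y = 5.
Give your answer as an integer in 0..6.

x ⇒ y = 3 ⇒ 5 = 6
x ⇒ y = 3 ⇒ 5 = 6
y + x = 5 + 3 = 5
(x ⇒ y) ⇒ (y + x) = 6 ⇒ 5 = 5
x ⇔ x = 3 ⇔ 3 = 6
x + (x ⇔ x) = 3 + 6 = 6
((x ⇒ y) ⇒ (y + x)) ⇒ (x + (x ⇔ x)) = 5 ⇒ 6 = 6
(x ⇒ y) ⇒ (((x ⇒ y) ⇒ (y + x)) ⇒ (x + (x ⇔ x))) = 6 ⇒ 6 = 6

6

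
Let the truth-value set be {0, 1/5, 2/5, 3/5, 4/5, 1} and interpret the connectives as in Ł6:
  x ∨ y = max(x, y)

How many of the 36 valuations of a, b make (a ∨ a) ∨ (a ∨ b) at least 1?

value 1: 11 assignments (counts)
value 4/5: 9 assignments
value 3/5: 7 assignments
value 2/5: 5 assignments
value 1/5: 3 assignments
value 0: 1 assignment
So 11 of the 36 assignments meet the threshold.

11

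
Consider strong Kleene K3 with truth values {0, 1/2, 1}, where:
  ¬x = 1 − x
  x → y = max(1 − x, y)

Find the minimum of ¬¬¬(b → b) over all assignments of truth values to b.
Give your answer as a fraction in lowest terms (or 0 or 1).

Take b = 0:
b → b = 0 → 0 = 1
¬(b → b) = ¬1 = 0
¬¬(b → b) = ¬0 = 1
¬¬¬(b → b) = ¬1 = 0
No assignment yields a value below 0, so this is the minimum.

0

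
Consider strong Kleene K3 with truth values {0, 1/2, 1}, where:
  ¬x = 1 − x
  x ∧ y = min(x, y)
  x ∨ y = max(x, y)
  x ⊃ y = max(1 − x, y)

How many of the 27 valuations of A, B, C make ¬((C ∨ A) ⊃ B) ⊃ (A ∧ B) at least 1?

11

value 1: 11 assignments (counts)
value 1/2: 11 assignments
value 0: 5 assignments
So 11 of the 27 assignments meet the threshold.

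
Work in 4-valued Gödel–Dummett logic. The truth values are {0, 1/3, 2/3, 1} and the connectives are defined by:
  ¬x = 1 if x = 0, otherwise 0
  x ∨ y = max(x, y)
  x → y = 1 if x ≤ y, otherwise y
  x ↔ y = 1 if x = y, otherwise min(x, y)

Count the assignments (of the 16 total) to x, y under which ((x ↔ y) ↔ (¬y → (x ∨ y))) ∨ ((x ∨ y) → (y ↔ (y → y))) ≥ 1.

x = 0, y = 0 ↦ 1  ≥
x = 0, y = 1/3 ↦ 1  ≥
x = 0, y = 2/3 ↦ 1  ≥
x = 0, y = 1 ↦ 1  ≥
x = 1/3, y = 0 ↦ 0  <
x = 1/3, y = 1/3 ↦ 1  ≥
x = 1/3, y = 2/3 ↦ 1  ≥
x = 1/3, y = 1 ↦ 1  ≥
x = 2/3, y = 0 ↦ 0  <
x = 2/3, y = 1/3 ↦ 1/3  <
x = 2/3, y = 2/3 ↦ 1  ≥
x = 2/3, y = 1 ↦ 1  ≥
x = 1, y = 0 ↦ 0  <
x = 1, y = 1/3 ↦ 1/3  <
x = 1, y = 2/3 ↦ 2/3  <
x = 1, y = 1 ↦ 1  ≥
So 10 of the 16 assignments meet the threshold.

10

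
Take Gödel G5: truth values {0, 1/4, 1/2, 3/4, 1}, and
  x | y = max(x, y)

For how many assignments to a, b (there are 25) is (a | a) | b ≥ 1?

value 1: 9 assignments (counts)
value 3/4: 7 assignments
value 1/2: 5 assignments
value 1/4: 3 assignments
value 0: 1 assignment
So 9 of the 25 assignments meet the threshold.

9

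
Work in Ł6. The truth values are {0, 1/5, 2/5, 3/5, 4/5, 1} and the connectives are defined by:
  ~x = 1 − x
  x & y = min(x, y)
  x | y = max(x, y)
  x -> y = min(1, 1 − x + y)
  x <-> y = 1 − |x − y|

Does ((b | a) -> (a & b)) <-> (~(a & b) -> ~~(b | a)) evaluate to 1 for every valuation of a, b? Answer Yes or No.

Counterexample: take a = 0, b = 0.
b | a = 0 | 0 = 0
a & b = 0 & 0 = 0
(b | a) -> (a & b) = 0 -> 0 = 1
a & b = 0 & 0 = 0
~(a & b) = ~0 = 1
b | a = 0 | 0 = 0
~(b | a) = ~0 = 1
~~(b | a) = ~1 = 0
~(a & b) -> ~~(b | a) = 1 -> 0 = 0
((b | a) -> (a & b)) <-> (~(a & b) -> ~~(b | a)) = 1 <-> 0 = 0
This gives 0 ≠ 1.

No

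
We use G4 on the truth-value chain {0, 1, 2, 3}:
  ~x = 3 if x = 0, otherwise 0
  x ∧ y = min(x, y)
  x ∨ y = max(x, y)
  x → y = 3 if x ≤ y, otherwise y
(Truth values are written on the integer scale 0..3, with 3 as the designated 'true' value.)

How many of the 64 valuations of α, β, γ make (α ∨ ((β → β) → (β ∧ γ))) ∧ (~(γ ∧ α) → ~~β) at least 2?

value 3: 18 assignments (counts)
value 2: 20 assignments (counts)
value 1: 16 assignments
value 0: 10 assignments
So 38 of the 64 assignments meet the threshold.

38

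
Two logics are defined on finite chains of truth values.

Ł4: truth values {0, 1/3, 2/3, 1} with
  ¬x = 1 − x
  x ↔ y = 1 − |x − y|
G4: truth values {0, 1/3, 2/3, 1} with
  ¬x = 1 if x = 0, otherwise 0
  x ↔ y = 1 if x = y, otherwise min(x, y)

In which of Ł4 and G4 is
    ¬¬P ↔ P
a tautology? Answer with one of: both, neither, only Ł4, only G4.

In Ł4: every assignment gives 1 — tautology.
In G4: at P = 1/3 the value is 1/3 — not a tautology.

only Ł4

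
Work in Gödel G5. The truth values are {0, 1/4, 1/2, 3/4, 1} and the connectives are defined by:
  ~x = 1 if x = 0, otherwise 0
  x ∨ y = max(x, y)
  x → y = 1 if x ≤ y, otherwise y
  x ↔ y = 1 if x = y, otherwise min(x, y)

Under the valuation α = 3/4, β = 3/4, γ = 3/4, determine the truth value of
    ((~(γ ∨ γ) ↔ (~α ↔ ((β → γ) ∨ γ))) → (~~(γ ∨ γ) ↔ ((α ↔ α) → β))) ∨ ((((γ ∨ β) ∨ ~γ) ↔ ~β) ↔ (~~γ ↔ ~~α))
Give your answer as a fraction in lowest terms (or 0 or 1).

3/4

γ ∨ γ = 3/4 ∨ 3/4 = 3/4
~(γ ∨ γ) = ~3/4 = 0
~α = ~3/4 = 0
β → γ = 3/4 → 3/4 = 1
(β → γ) ∨ γ = 1 ∨ 3/4 = 1
~α ↔ ((β → γ) ∨ γ) = 0 ↔ 1 = 0
~(γ ∨ γ) ↔ (~α ↔ ((β → γ) ∨ γ)) = 0 ↔ 0 = 1
γ ∨ γ = 3/4 ∨ 3/4 = 3/4
~(γ ∨ γ) = ~3/4 = 0
~~(γ ∨ γ) = ~0 = 1
α ↔ α = 3/4 ↔ 3/4 = 1
(α ↔ α) → β = 1 → 3/4 = 3/4
~~(γ ∨ γ) ↔ ((α ↔ α) → β) = 1 ↔ 3/4 = 3/4
(~(γ ∨ γ) ↔ (~α ↔ ((β → γ) ∨ γ))) → (~~(γ ∨ γ) ↔ ((α ↔ α) → β)) = 1 → 3/4 = 3/4
γ ∨ β = 3/4 ∨ 3/4 = 3/4
~γ = ~3/4 = 0
(γ ∨ β) ∨ ~γ = 3/4 ∨ 0 = 3/4
~β = ~3/4 = 0
((γ ∨ β) ∨ ~γ) ↔ ~β = 3/4 ↔ 0 = 0
~γ = ~3/4 = 0
~~γ = ~0 = 1
~α = ~3/4 = 0
~~α = ~0 = 1
~~γ ↔ ~~α = 1 ↔ 1 = 1
(((γ ∨ β) ∨ ~γ) ↔ ~β) ↔ (~~γ ↔ ~~α) = 0 ↔ 1 = 0
((~(γ ∨ γ) ↔ (~α ↔ ((β → γ) ∨ γ))) → (~~(γ ∨ γ) ↔ ((α ↔ α) → β))) ∨ ((((γ ∨ β) ∨ ~γ) ↔ ~β) ↔ (~~γ ↔ ~~α)) = 3/4 ∨ 0 = 3/4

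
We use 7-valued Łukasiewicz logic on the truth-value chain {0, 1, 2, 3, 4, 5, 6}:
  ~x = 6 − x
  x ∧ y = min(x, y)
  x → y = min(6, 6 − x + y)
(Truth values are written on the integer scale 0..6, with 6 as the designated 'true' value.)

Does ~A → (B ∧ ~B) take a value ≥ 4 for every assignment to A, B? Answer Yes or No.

Counterexample: take A = 0, B = 0.
~A = ~0 = 6
~B = ~0 = 6
B ∧ ~B = 0 ∧ 6 = 0
~A → (B ∧ ~B) = 6 → 0 = 0
This gives 0, which is below 4.

No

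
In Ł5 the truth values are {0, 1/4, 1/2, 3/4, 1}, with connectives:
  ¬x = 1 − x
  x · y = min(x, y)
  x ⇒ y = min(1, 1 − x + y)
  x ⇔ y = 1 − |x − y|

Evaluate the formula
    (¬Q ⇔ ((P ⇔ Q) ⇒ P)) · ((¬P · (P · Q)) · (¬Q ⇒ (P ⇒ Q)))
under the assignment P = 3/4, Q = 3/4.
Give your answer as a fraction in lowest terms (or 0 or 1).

1/4

¬Q = ¬3/4 = 1/4
P ⇔ Q = 3/4 ⇔ 3/4 = 1
(P ⇔ Q) ⇒ P = 1 ⇒ 3/4 = 3/4
¬Q ⇔ ((P ⇔ Q) ⇒ P) = 1/4 ⇔ 3/4 = 1/2
¬P = ¬3/4 = 1/4
P · Q = 3/4 · 3/4 = 3/4
¬P · (P · Q) = 1/4 · 3/4 = 1/4
¬Q = ¬3/4 = 1/4
P ⇒ Q = 3/4 ⇒ 3/4 = 1
¬Q ⇒ (P ⇒ Q) = 1/4 ⇒ 1 = 1
(¬P · (P · Q)) · (¬Q ⇒ (P ⇒ Q)) = 1/4 · 1 = 1/4
(¬Q ⇔ ((P ⇔ Q) ⇒ P)) · ((¬P · (P · Q)) · (¬Q ⇒ (P ⇒ Q))) = 1/2 · 1/4 = 1/4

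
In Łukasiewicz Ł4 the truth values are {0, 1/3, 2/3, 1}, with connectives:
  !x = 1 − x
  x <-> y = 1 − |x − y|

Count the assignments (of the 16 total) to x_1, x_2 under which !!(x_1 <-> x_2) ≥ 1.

4

x_1 = 0, x_2 = 0 ↦ 1  ≥
x_1 = 0, x_2 = 1/3 ↦ 2/3  <
x_1 = 0, x_2 = 2/3 ↦ 1/3  <
x_1 = 0, x_2 = 1 ↦ 0  <
x_1 = 1/3, x_2 = 0 ↦ 2/3  <
x_1 = 1/3, x_2 = 1/3 ↦ 1  ≥
x_1 = 1/3, x_2 = 2/3 ↦ 2/3  <
x_1 = 1/3, x_2 = 1 ↦ 1/3  <
x_1 = 2/3, x_2 = 0 ↦ 1/3  <
x_1 = 2/3, x_2 = 1/3 ↦ 2/3  <
x_1 = 2/3, x_2 = 2/3 ↦ 1  ≥
x_1 = 2/3, x_2 = 1 ↦ 2/3  <
x_1 = 1, x_2 = 0 ↦ 0  <
x_1 = 1, x_2 = 1/3 ↦ 1/3  <
x_1 = 1, x_2 = 2/3 ↦ 2/3  <
x_1 = 1, x_2 = 1 ↦ 1  ≥
So 4 of the 16 assignments meet the threshold.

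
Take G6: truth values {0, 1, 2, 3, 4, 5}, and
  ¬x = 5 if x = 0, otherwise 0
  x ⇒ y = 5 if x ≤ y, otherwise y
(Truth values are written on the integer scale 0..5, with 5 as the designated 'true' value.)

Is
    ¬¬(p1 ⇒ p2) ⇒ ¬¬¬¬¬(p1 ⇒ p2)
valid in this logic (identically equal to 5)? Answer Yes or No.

No

Counterexample: take p1 = 0, p2 = 0.
p1 ⇒ p2 = 0 ⇒ 0 = 5
¬(p1 ⇒ p2) = ¬5 = 0
¬¬(p1 ⇒ p2) = ¬0 = 5
p1 ⇒ p2 = 0 ⇒ 0 = 5
¬(p1 ⇒ p2) = ¬5 = 0
¬¬(p1 ⇒ p2) = ¬0 = 5
¬¬¬(p1 ⇒ p2) = ¬5 = 0
¬¬¬¬(p1 ⇒ p2) = ¬0 = 5
¬¬¬¬¬(p1 ⇒ p2) = ¬5 = 0
¬¬(p1 ⇒ p2) ⇒ ¬¬¬¬¬(p1 ⇒ p2) = 5 ⇒ 0 = 0
This gives 0 ≠ 5.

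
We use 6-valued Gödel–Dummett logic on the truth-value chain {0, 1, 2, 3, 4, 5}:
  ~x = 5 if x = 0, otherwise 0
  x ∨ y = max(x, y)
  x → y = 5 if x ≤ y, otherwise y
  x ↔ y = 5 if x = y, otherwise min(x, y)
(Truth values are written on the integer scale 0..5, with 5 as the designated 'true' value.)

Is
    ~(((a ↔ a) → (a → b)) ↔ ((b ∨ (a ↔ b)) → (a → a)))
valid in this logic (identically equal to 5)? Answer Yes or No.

Counterexample: take a = 0, b = 0.
a ↔ a = 0 ↔ 0 = 5
a → b = 0 → 0 = 5
(a ↔ a) → (a → b) = 5 → 5 = 5
a ↔ b = 0 ↔ 0 = 5
b ∨ (a ↔ b) = 0 ∨ 5 = 5
a → a = 0 → 0 = 5
(b ∨ (a ↔ b)) → (a → a) = 5 → 5 = 5
((a ↔ a) → (a → b)) ↔ ((b ∨ (a ↔ b)) → (a → a)) = 5 ↔ 5 = 5
~(((a ↔ a) → (a → b)) ↔ ((b ∨ (a ↔ b)) → (a → a))) = ~5 = 0
This gives 0 ≠ 5.

No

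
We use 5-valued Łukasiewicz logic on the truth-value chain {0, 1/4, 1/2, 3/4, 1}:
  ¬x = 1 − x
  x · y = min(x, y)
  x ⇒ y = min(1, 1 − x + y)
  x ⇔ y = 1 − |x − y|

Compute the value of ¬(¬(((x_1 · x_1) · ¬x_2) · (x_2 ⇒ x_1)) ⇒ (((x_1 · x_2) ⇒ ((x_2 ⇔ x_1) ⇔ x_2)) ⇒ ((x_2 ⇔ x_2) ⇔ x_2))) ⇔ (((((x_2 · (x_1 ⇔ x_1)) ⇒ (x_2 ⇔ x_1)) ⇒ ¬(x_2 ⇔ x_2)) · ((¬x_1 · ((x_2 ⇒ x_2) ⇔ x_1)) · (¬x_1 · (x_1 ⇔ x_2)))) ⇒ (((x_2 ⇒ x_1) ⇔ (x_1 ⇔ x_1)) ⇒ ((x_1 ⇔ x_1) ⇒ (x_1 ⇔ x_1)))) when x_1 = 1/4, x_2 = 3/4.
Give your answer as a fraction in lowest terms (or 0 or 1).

0

x_1 · x_1 = 1/4 · 1/4 = 1/4
¬x_2 = ¬3/4 = 1/4
(x_1 · x_1) · ¬x_2 = 1/4 · 1/4 = 1/4
x_2 ⇒ x_1 = 3/4 ⇒ 1/4 = 1/2
((x_1 · x_1) · ¬x_2) · (x_2 ⇒ x_1) = 1/4 · 1/2 = 1/4
¬(((x_1 · x_1) · ¬x_2) · (x_2 ⇒ x_1)) = ¬1/4 = 3/4
x_1 · x_2 = 1/4 · 3/4 = 1/4
x_2 ⇔ x_1 = 3/4 ⇔ 1/4 = 1/2
(x_2 ⇔ x_1) ⇔ x_2 = 1/2 ⇔ 3/4 = 3/4
(x_1 · x_2) ⇒ ((x_2 ⇔ x_1) ⇔ x_2) = 1/4 ⇒ 3/4 = 1
x_2 ⇔ x_2 = 3/4 ⇔ 3/4 = 1
(x_2 ⇔ x_2) ⇔ x_2 = 1 ⇔ 3/4 = 3/4
((x_1 · x_2) ⇒ ((x_2 ⇔ x_1) ⇔ x_2)) ⇒ ((x_2 ⇔ x_2) ⇔ x_2) = 1 ⇒ 3/4 = 3/4
¬(((x_1 · x_1) · ¬x_2) · (x_2 ⇒ x_1)) ⇒ (((x_1 · x_2) ⇒ ((x_2 ⇔ x_1) ⇔ x_2)) ⇒ ((x_2 ⇔ x_2) ⇔ x_2)) = 3/4 ⇒ 3/4 = 1
¬(¬(((x_1 · x_1) · ¬x_2) · (x_2 ⇒ x_1)) ⇒ (((x_1 · x_2) ⇒ ((x_2 ⇔ x_1) ⇔ x_2)) ⇒ ((x_2 ⇔ x_2) ⇔ x_2))) = ¬1 = 0
x_1 ⇔ x_1 = 1/4 ⇔ 1/4 = 1
x_2 · (x_1 ⇔ x_1) = 3/4 · 1 = 3/4
x_2 ⇔ x_1 = 3/4 ⇔ 1/4 = 1/2
(x_2 · (x_1 ⇔ x_1)) ⇒ (x_2 ⇔ x_1) = 3/4 ⇒ 1/2 = 3/4
x_2 ⇔ x_2 = 3/4 ⇔ 3/4 = 1
¬(x_2 ⇔ x_2) = ¬1 = 0
((x_2 · (x_1 ⇔ x_1)) ⇒ (x_2 ⇔ x_1)) ⇒ ¬(x_2 ⇔ x_2) = 3/4 ⇒ 0 = 1/4
¬x_1 = ¬1/4 = 3/4
x_2 ⇒ x_2 = 3/4 ⇒ 3/4 = 1
(x_2 ⇒ x_2) ⇔ x_1 = 1 ⇔ 1/4 = 1/4
¬x_1 · ((x_2 ⇒ x_2) ⇔ x_1) = 3/4 · 1/4 = 1/4
¬x_1 = ¬1/4 = 3/4
x_1 ⇔ x_2 = 1/4 ⇔ 3/4 = 1/2
¬x_1 · (x_1 ⇔ x_2) = 3/4 · 1/2 = 1/2
(¬x_1 · ((x_2 ⇒ x_2) ⇔ x_1)) · (¬x_1 · (x_1 ⇔ x_2)) = 1/4 · 1/2 = 1/4
(((x_2 · (x_1 ⇔ x_1)) ⇒ (x_2 ⇔ x_1)) ⇒ ¬(x_2 ⇔ x_2)) · ((¬x_1 · ((x_2 ⇒ x_2) ⇔ x_1)) · (¬x_1 · (x_1 ⇔ x_2))) = 1/4 · 1/4 = 1/4
x_2 ⇒ x_1 = 3/4 ⇒ 1/4 = 1/2
x_1 ⇔ x_1 = 1/4 ⇔ 1/4 = 1
(x_2 ⇒ x_1) ⇔ (x_1 ⇔ x_1) = 1/2 ⇔ 1 = 1/2
x_1 ⇔ x_1 = 1/4 ⇔ 1/4 = 1
x_1 ⇔ x_1 = 1/4 ⇔ 1/4 = 1
(x_1 ⇔ x_1) ⇒ (x_1 ⇔ x_1) = 1 ⇒ 1 = 1
((x_2 ⇒ x_1) ⇔ (x_1 ⇔ x_1)) ⇒ ((x_1 ⇔ x_1) ⇒ (x_1 ⇔ x_1)) = 1/2 ⇒ 1 = 1
((((x_2 · (x_1 ⇔ x_1)) ⇒ (x_2 ⇔ x_1)) ⇒ ¬(x_2 ⇔ x_2)) · ((¬x_1 · ((x_2 ⇒ x_2) ⇔ x_1)) · (¬x_1 · (x_1 ⇔ x_2)))) ⇒ (((x_2 ⇒ x_1) ⇔ (x_1 ⇔ x_1)) ⇒ ((x_1 ⇔ x_1) ⇒ (x_1 ⇔ x_1))) = 1/4 ⇒ 1 = 1
¬(¬(((x_1 · x_1) · ¬x_2) · (x_2 ⇒ x_1)) ⇒ (((x_1 · x_2) ⇒ ((x_2 ⇔ x_1) ⇔ x_2)) ⇒ ((x_2 ⇔ x_2) ⇔ x_2))) ⇔ (((((x_2 · (x_1 ⇔ x_1)) ⇒ (x_2 ⇔ x_1)) ⇒ ¬(x_2 ⇔ x_2)) · ((¬x_1 · ((x_2 ⇒ x_2) ⇔ x_1)) · (¬x_1 · (x_1 ⇔ x_2)))) ⇒ (((x_2 ⇒ x_1) ⇔ (x_1 ⇔ x_1)) ⇒ ((x_1 ⇔ x_1) ⇒ (x_1 ⇔ x_1)))) = 0 ⇔ 1 = 0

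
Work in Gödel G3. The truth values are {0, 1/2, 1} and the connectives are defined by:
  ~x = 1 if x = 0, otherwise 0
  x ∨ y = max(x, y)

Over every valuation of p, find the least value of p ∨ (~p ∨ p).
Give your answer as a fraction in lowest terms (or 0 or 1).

Take p = 1/2:
~p = ~1/2 = 0
~p ∨ p = 0 ∨ 1/2 = 1/2
p ∨ (~p ∨ p) = 1/2 ∨ 1/2 = 1/2
No assignment yields a value below 1/2, so this is the minimum.

1/2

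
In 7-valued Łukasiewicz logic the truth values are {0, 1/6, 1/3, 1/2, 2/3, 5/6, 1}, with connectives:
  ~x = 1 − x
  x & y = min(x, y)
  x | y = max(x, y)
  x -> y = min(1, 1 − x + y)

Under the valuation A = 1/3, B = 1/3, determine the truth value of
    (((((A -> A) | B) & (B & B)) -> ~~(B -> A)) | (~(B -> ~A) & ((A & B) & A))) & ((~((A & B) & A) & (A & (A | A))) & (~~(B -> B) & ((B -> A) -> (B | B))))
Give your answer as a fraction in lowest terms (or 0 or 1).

A -> A = 1/3 -> 1/3 = 1
(A -> A) | B = 1 | 1/3 = 1
B & B = 1/3 & 1/3 = 1/3
((A -> A) | B) & (B & B) = 1 & 1/3 = 1/3
B -> A = 1/3 -> 1/3 = 1
~(B -> A) = ~1 = 0
~~(B -> A) = ~0 = 1
(((A -> A) | B) & (B & B)) -> ~~(B -> A) = 1/3 -> 1 = 1
~A = ~1/3 = 2/3
B -> ~A = 1/3 -> 2/3 = 1
~(B -> ~A) = ~1 = 0
A & B = 1/3 & 1/3 = 1/3
(A & B) & A = 1/3 & 1/3 = 1/3
~(B -> ~A) & ((A & B) & A) = 0 & 1/3 = 0
((((A -> A) | B) & (B & B)) -> ~~(B -> A)) | (~(B -> ~A) & ((A & B) & A)) = 1 | 0 = 1
A & B = 1/3 & 1/3 = 1/3
(A & B) & A = 1/3 & 1/3 = 1/3
~((A & B) & A) = ~1/3 = 2/3
A | A = 1/3 | 1/3 = 1/3
A & (A | A) = 1/3 & 1/3 = 1/3
~((A & B) & A) & (A & (A | A)) = 2/3 & 1/3 = 1/3
B -> B = 1/3 -> 1/3 = 1
~(B -> B) = ~1 = 0
~~(B -> B) = ~0 = 1
B -> A = 1/3 -> 1/3 = 1
B | B = 1/3 | 1/3 = 1/3
(B -> A) -> (B | B) = 1 -> 1/3 = 1/3
~~(B -> B) & ((B -> A) -> (B | B)) = 1 & 1/3 = 1/3
(~((A & B) & A) & (A & (A | A))) & (~~(B -> B) & ((B -> A) -> (B | B))) = 1/3 & 1/3 = 1/3
(((((A -> A) | B) & (B & B)) -> ~~(B -> A)) | (~(B -> ~A) & ((A & B) & A))) & ((~((A & B) & A) & (A & (A | A))) & (~~(B -> B) & ((B -> A) -> (B | B)))) = 1 & 1/3 = 1/3

1/3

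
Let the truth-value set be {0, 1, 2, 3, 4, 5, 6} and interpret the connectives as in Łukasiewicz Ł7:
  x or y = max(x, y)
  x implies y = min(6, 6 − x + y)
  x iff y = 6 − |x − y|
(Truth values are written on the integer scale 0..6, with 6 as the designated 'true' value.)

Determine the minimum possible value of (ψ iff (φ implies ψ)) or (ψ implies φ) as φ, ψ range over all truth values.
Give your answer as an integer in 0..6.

Take φ = 0, ψ = 3:
φ implies ψ = 0 implies 3 = 6
ψ iff (φ implies ψ) = 3 iff 6 = 3
ψ implies φ = 3 implies 0 = 3
(ψ iff (φ implies ψ)) or (ψ implies φ) = 3 or 3 = 3
No assignment yields a value below 3, so this is the minimum.

3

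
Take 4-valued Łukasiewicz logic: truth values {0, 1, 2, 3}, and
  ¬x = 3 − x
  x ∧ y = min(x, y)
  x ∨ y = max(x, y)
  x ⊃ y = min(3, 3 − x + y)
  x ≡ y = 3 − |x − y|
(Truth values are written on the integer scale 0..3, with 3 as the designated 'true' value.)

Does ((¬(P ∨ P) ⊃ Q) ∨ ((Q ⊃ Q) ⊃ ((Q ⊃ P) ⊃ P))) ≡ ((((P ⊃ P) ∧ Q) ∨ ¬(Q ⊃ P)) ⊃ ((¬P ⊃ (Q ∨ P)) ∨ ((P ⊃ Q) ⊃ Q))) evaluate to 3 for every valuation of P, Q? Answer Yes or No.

Counterexample: take P = 0, Q = 0.
P ∨ P = 0 ∨ 0 = 0
¬(P ∨ P) = ¬0 = 3
¬(P ∨ P) ⊃ Q = 3 ⊃ 0 = 0
Q ⊃ Q = 0 ⊃ 0 = 3
Q ⊃ P = 0 ⊃ 0 = 3
(Q ⊃ P) ⊃ P = 3 ⊃ 0 = 0
(Q ⊃ Q) ⊃ ((Q ⊃ P) ⊃ P) = 3 ⊃ 0 = 0
(¬(P ∨ P) ⊃ Q) ∨ ((Q ⊃ Q) ⊃ ((Q ⊃ P) ⊃ P)) = 0 ∨ 0 = 0
P ⊃ P = 0 ⊃ 0 = 3
(P ⊃ P) ∧ Q = 3 ∧ 0 = 0
Q ⊃ P = 0 ⊃ 0 = 3
¬(Q ⊃ P) = ¬3 = 0
((P ⊃ P) ∧ Q) ∨ ¬(Q ⊃ P) = 0 ∨ 0 = 0
¬P = ¬0 = 3
Q ∨ P = 0 ∨ 0 = 0
¬P ⊃ (Q ∨ P) = 3 ⊃ 0 = 0
P ⊃ Q = 0 ⊃ 0 = 3
(P ⊃ Q) ⊃ Q = 3 ⊃ 0 = 0
(¬P ⊃ (Q ∨ P)) ∨ ((P ⊃ Q) ⊃ Q) = 0 ∨ 0 = 0
(((P ⊃ P) ∧ Q) ∨ ¬(Q ⊃ P)) ⊃ ((¬P ⊃ (Q ∨ P)) ∨ ((P ⊃ Q) ⊃ Q)) = 0 ⊃ 0 = 3
((¬(P ∨ P) ⊃ Q) ∨ ((Q ⊃ Q) ⊃ ((Q ⊃ P) ⊃ P))) ≡ ((((P ⊃ P) ∧ Q) ∨ ¬(Q ⊃ P)) ⊃ ((¬P ⊃ (Q ∨ P)) ∨ ((P ⊃ Q) ⊃ Q))) = 0 ≡ 3 = 0
This gives 0 ≠ 3.

No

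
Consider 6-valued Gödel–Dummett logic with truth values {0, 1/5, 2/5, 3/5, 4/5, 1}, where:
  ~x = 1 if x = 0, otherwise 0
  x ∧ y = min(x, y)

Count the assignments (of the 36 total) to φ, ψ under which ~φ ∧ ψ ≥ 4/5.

value 1: 1 assignment (counts)
value 4/5: 1 assignment (counts)
value 3/5: 1 assignment
value 2/5: 1 assignment
value 1/5: 1 assignment
value 0: 31 assignments
So 2 of the 36 assignments meet the threshold.

2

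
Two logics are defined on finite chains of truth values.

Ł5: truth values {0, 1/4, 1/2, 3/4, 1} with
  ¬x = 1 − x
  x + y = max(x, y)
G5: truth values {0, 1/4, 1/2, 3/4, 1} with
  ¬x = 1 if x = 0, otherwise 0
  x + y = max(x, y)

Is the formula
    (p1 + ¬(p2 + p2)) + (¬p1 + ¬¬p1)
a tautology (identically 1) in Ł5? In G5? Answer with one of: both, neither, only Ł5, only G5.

In Ł5: at p1 = 1/4, p2 = 1/4 the value is 3/4 — not a tautology.
In G5: every assignment gives 1 — tautology.

only G5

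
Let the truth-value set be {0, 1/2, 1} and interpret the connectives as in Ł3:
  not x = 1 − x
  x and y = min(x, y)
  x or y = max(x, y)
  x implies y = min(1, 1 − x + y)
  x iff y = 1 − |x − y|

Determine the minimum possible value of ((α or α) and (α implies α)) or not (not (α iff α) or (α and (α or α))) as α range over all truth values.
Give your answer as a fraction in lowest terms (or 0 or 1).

Take α = 1/2:
α or α = 1/2 or 1/2 = 1/2
α implies α = 1/2 implies 1/2 = 1
(α or α) and (α implies α) = 1/2 and 1 = 1/2
α iff α = 1/2 iff 1/2 = 1
not (α iff α) = not 1 = 0
α or α = 1/2 or 1/2 = 1/2
α and (α or α) = 1/2 and 1/2 = 1/2
not (α iff α) or (α and (α or α)) = 0 or 1/2 = 1/2
not (not (α iff α) or (α and (α or α))) = not 1/2 = 1/2
((α or α) and (α implies α)) or not (not (α iff α) or (α and (α or α))) = 1/2 or 1/2 = 1/2
No assignment yields a value below 1/2, so this is the minimum.

1/2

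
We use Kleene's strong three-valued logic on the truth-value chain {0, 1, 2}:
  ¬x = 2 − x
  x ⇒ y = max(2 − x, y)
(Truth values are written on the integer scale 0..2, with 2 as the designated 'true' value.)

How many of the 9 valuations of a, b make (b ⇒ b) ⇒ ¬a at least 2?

3

a = 0, b = 0 ↦ 2  ≥
a = 0, b = 1 ↦ 2  ≥
a = 0, b = 2 ↦ 2  ≥
a = 1, b = 0 ↦ 1  <
a = 1, b = 1 ↦ 1  <
a = 1, b = 2 ↦ 1  <
a = 2, b = 0 ↦ 0  <
a = 2, b = 1 ↦ 1  <
a = 2, b = 2 ↦ 0  <
So 3 of the 9 assignments meet the threshold.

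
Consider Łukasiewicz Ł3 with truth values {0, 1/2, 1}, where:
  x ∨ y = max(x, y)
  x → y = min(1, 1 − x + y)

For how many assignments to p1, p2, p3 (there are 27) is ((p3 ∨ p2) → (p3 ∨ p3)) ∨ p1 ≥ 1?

value 1: 21 assignments (counts)
value 1/2: 5 assignments
value 0: 1 assignment
So 21 of the 27 assignments meet the threshold.

21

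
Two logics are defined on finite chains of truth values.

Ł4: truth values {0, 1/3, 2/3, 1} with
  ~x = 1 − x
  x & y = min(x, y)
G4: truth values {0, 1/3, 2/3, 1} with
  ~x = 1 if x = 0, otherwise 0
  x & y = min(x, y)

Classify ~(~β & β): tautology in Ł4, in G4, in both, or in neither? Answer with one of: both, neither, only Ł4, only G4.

only G4

In Ł4: at β = 1/3 the value is 2/3 — not a tautology.
In G4: every assignment gives 1 — tautology.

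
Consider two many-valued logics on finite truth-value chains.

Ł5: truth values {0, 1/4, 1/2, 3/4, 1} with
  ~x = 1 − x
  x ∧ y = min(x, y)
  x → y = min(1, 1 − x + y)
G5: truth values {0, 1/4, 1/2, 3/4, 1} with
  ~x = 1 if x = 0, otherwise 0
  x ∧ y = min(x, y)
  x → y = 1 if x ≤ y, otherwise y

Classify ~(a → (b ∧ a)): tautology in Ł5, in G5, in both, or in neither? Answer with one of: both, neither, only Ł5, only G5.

neither

In Ł5: at a = 0, b = 0 the value is 0 — not a tautology.
In G5: at a = 0, b = 0 the value is 0 — not a tautology.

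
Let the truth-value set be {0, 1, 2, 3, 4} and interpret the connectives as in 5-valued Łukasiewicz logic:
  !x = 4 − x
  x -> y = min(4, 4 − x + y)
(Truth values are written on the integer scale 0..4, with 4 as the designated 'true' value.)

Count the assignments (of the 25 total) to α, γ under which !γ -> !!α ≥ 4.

value 4: 15 assignments (counts)
value 3: 4 assignments
value 2: 3 assignments
value 1: 2 assignments
value 0: 1 assignment
So 15 of the 25 assignments meet the threshold.

15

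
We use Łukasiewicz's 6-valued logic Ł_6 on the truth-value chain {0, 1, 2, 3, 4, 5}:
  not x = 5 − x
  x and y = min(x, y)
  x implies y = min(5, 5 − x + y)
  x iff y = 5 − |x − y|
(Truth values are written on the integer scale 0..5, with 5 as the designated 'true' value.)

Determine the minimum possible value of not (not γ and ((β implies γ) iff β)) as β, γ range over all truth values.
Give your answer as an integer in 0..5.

1

Take β = 2, γ = 0:
not γ = not 0 = 5
β implies γ = 2 implies 0 = 3
(β implies γ) iff β = 3 iff 2 = 4
not γ and ((β implies γ) iff β) = 5 and 4 = 4
not (not γ and ((β implies γ) iff β)) = not 4 = 1
No assignment yields a value below 1, so this is the minimum.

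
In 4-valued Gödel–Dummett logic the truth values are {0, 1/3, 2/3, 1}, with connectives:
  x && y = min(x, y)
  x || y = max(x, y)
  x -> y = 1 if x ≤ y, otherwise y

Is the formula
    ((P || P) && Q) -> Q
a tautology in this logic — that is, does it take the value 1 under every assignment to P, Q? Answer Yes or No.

P = 0, Q = 0 ↦ 1
P = 0, Q = 1/3 ↦ 1
P = 0, Q = 2/3 ↦ 1
P = 0, Q = 1 ↦ 1
P = 1/3, Q = 0 ↦ 1
P = 1/3, Q = 1/3 ↦ 1
P = 1/3, Q = 2/3 ↦ 1
P = 1/3, Q = 1 ↦ 1
P = 2/3, Q = 0 ↦ 1
P = 2/3, Q = 1/3 ↦ 1
P = 2/3, Q = 2/3 ↦ 1
P = 2/3, Q = 1 ↦ 1
P = 1, Q = 0 ↦ 1
P = 1, Q = 1/3 ↦ 1
P = 1, Q = 2/3 ↦ 1
P = 1, Q = 1 ↦ 1
Every assignment gives a value ≥ 1.

Yes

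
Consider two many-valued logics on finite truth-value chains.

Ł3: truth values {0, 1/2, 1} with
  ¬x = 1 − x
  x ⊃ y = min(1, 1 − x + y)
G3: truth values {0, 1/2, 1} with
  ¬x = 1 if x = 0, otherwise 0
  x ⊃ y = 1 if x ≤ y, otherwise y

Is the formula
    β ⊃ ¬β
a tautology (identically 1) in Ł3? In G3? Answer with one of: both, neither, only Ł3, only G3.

In Ł3: at β = 1 the value is 0 — not a tautology.
In G3: at β = 1/2 the value is 0 — not a tautology.

neither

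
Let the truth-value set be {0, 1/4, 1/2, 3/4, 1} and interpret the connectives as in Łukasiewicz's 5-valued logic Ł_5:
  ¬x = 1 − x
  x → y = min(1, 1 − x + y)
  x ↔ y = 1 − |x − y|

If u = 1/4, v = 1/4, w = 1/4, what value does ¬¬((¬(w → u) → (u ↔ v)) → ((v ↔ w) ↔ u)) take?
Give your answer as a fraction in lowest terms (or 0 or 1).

1/4

w → u = 1/4 → 1/4 = 1
¬(w → u) = ¬1 = 0
u ↔ v = 1/4 ↔ 1/4 = 1
¬(w → u) → (u ↔ v) = 0 → 1 = 1
v ↔ w = 1/4 ↔ 1/4 = 1
(v ↔ w) ↔ u = 1 ↔ 1/4 = 1/4
(¬(w → u) → (u ↔ v)) → ((v ↔ w) ↔ u) = 1 → 1/4 = 1/4
¬((¬(w → u) → (u ↔ v)) → ((v ↔ w) ↔ u)) = ¬1/4 = 3/4
¬¬((¬(w → u) → (u ↔ v)) → ((v ↔ w) ↔ u)) = ¬3/4 = 1/4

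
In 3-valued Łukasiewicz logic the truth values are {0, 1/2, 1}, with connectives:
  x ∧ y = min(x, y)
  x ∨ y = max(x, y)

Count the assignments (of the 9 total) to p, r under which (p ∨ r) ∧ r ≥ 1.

p = 0, r = 0 ↦ 0  <
p = 0, r = 1/2 ↦ 1/2  <
p = 0, r = 1 ↦ 1  ≥
p = 1/2, r = 0 ↦ 0  <
p = 1/2, r = 1/2 ↦ 1/2  <
p = 1/2, r = 1 ↦ 1  ≥
p = 1, r = 0 ↦ 0  <
p = 1, r = 1/2 ↦ 1/2  <
p = 1, r = 1 ↦ 1  ≥
So 3 of the 9 assignments meet the threshold.

3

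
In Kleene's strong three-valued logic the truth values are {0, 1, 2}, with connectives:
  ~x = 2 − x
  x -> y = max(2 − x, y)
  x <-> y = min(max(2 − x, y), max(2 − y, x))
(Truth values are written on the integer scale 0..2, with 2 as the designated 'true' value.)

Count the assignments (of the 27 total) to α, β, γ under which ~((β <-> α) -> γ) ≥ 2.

value 2: 2 assignments (counts)
value 1: 12 assignments
value 0: 13 assignments
So 2 of the 27 assignments meet the threshold.

2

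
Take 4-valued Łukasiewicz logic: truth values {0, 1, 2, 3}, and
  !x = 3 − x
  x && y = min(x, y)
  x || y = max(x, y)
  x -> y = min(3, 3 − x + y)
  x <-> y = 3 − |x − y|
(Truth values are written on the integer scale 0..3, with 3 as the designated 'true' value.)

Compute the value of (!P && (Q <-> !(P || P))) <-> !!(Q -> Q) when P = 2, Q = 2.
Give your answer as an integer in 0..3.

1

!P = !2 = 1
P || P = 2 || 2 = 2
!(P || P) = !2 = 1
Q <-> !(P || P) = 2 <-> 1 = 2
!P && (Q <-> !(P || P)) = 1 && 2 = 1
Q -> Q = 2 -> 2 = 3
!(Q -> Q) = !3 = 0
!!(Q -> Q) = !0 = 3
(!P && (Q <-> !(P || P))) <-> !!(Q -> Q) = 1 <-> 3 = 1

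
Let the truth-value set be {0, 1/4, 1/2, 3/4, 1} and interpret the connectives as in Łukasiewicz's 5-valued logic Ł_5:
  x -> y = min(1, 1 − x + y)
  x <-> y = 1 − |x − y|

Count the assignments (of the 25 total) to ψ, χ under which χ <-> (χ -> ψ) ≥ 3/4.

8

value 1: 3 assignments (counts)
value 3/4: 5 assignments (counts)
value 1/2: 6 assignments
value 1/4: 5 assignments
value 0: 6 assignments
So 8 of the 25 assignments meet the threshold.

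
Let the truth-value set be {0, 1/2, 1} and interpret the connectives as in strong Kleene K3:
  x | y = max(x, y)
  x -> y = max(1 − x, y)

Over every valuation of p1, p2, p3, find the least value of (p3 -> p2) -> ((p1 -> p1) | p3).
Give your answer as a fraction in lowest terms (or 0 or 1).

1/2

Take p1 = 1/2, p2 = 0, p3 = 0:
p3 -> p2 = 0 -> 0 = 1
p1 -> p1 = 1/2 -> 1/2 = 1/2
(p1 -> p1) | p3 = 1/2 | 0 = 1/2
(p3 -> p2) -> ((p1 -> p1) | p3) = 1 -> 1/2 = 1/2
No assignment yields a value below 1/2, so this is the minimum.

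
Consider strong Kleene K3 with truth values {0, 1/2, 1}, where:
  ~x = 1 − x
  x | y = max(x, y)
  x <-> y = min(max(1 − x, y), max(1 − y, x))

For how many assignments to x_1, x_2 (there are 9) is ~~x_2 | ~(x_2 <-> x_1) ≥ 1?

4

x_1 = 0, x_2 = 0 ↦ 0  <
x_1 = 0, x_2 = 1/2 ↦ 1/2  <
x_1 = 0, x_2 = 1 ↦ 1  ≥
x_1 = 1/2, x_2 = 0 ↦ 1/2  <
x_1 = 1/2, x_2 = 1/2 ↦ 1/2  <
x_1 = 1/2, x_2 = 1 ↦ 1  ≥
x_1 = 1, x_2 = 0 ↦ 1  ≥
x_1 = 1, x_2 = 1/2 ↦ 1/2  <
x_1 = 1, x_2 = 1 ↦ 1  ≥
So 4 of the 9 assignments meet the threshold.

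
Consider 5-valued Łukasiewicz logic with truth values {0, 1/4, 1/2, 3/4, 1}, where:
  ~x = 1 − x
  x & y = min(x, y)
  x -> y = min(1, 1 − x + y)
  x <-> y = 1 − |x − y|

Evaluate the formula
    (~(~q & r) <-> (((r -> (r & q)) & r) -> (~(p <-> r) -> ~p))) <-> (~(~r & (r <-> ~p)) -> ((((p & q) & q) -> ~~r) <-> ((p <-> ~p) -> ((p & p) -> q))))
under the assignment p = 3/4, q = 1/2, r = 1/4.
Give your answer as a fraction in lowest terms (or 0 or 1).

3/4

~q = ~1/2 = 1/2
~q & r = 1/2 & 1/4 = 1/4
~(~q & r) = ~1/4 = 3/4
r & q = 1/4 & 1/2 = 1/4
r -> (r & q) = 1/4 -> 1/4 = 1
(r -> (r & q)) & r = 1 & 1/4 = 1/4
p <-> r = 3/4 <-> 1/4 = 1/2
~(p <-> r) = ~1/2 = 1/2
~p = ~3/4 = 1/4
~(p <-> r) -> ~p = 1/2 -> 1/4 = 3/4
((r -> (r & q)) & r) -> (~(p <-> r) -> ~p) = 1/4 -> 3/4 = 1
~(~q & r) <-> (((r -> (r & q)) & r) -> (~(p <-> r) -> ~p)) = 3/4 <-> 1 = 3/4
~r = ~1/4 = 3/4
~p = ~3/4 = 1/4
r <-> ~p = 1/4 <-> 1/4 = 1
~r & (r <-> ~p) = 3/4 & 1 = 3/4
~(~r & (r <-> ~p)) = ~3/4 = 1/4
p & q = 3/4 & 1/2 = 1/2
(p & q) & q = 1/2 & 1/2 = 1/2
~r = ~1/4 = 3/4
~~r = ~3/4 = 1/4
((p & q) & q) -> ~~r = 1/2 -> 1/4 = 3/4
~p = ~3/4 = 1/4
p <-> ~p = 3/4 <-> 1/4 = 1/2
p & p = 3/4 & 3/4 = 3/4
(p & p) -> q = 3/4 -> 1/2 = 3/4
(p <-> ~p) -> ((p & p) -> q) = 1/2 -> 3/4 = 1
(((p & q) & q) -> ~~r) <-> ((p <-> ~p) -> ((p & p) -> q)) = 3/4 <-> 1 = 3/4
~(~r & (r <-> ~p)) -> ((((p & q) & q) -> ~~r) <-> ((p <-> ~p) -> ((p & p) -> q))) = 1/4 -> 3/4 = 1
(~(~q & r) <-> (((r -> (r & q)) & r) -> (~(p <-> r) -> ~p))) <-> (~(~r & (r <-> ~p)) -> ((((p & q) & q) -> ~~r) <-> ((p <-> ~p) -> ((p & p) -> q)))) = 3/4 <-> 1 = 3/4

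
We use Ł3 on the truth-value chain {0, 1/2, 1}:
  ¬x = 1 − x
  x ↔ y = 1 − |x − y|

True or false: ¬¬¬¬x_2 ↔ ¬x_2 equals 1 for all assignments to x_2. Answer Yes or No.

Counterexample: take x_2 = 0.
¬x_2 = ¬0 = 1
¬¬x_2 = ¬1 = 0
¬¬¬x_2 = ¬0 = 1
¬¬¬¬x_2 = ¬1 = 0
¬x_2 = ¬0 = 1
¬¬¬¬x_2 ↔ ¬x_2 = 0 ↔ 1 = 0
This gives 0 ≠ 1.

No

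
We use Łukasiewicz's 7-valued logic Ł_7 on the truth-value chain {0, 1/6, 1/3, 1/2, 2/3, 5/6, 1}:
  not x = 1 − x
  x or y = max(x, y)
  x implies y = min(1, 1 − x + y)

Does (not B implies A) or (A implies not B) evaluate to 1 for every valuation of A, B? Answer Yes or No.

Yes

At A = 1/6, B = 1, for instance:
not B = not 1 = 0
not B implies A = 0 implies 1/6 = 1
A implies not B = 1/6 implies 0 = 5/6
(not B implies A) or (A implies not B) = 1 or 5/6 = 1
and checking the remaining 48 assignments likewise gives ≥ 1 in every case.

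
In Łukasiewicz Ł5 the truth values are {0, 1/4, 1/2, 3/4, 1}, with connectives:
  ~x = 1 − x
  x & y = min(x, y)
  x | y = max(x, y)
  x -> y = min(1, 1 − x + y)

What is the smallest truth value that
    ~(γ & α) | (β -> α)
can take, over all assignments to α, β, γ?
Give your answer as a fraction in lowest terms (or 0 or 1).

Take α = 1/2, β = 1, γ = 1/2:
γ & α = 1/2 & 1/2 = 1/2
~(γ & α) = ~1/2 = 1/2
β -> α = 1 -> 1/2 = 1/2
~(γ & α) | (β -> α) = 1/2 | 1/2 = 1/2
No assignment yields a value below 1/2, so this is the minimum.

1/2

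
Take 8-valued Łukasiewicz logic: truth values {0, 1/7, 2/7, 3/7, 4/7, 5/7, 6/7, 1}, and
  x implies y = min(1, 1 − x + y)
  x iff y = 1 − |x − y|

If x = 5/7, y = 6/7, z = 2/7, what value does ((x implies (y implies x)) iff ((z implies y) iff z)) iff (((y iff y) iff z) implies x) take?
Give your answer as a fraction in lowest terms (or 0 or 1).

2/7

y implies x = 6/7 implies 5/7 = 6/7
x implies (y implies x) = 5/7 implies 6/7 = 1
z implies y = 2/7 implies 6/7 = 1
(z implies y) iff z = 1 iff 2/7 = 2/7
(x implies (y implies x)) iff ((z implies y) iff z) = 1 iff 2/7 = 2/7
y iff y = 6/7 iff 6/7 = 1
(y iff y) iff z = 1 iff 2/7 = 2/7
((y iff y) iff z) implies x = 2/7 implies 5/7 = 1
((x implies (y implies x)) iff ((z implies y) iff z)) iff (((y iff y) iff z) implies x) = 2/7 iff 1 = 2/7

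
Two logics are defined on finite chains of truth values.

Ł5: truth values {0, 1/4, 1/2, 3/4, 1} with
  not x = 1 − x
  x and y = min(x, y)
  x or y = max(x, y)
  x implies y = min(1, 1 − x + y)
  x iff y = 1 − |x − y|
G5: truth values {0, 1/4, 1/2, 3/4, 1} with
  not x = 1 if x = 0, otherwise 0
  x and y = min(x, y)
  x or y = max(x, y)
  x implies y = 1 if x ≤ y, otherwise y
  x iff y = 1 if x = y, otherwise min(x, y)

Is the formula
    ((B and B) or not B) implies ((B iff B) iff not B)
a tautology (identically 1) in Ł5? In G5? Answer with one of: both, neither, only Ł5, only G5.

In Ł5: at B = 3/4 the value is 1/2 — not a tautology.
In G5: at B = 1/4 the value is 0 — not a tautology.

neither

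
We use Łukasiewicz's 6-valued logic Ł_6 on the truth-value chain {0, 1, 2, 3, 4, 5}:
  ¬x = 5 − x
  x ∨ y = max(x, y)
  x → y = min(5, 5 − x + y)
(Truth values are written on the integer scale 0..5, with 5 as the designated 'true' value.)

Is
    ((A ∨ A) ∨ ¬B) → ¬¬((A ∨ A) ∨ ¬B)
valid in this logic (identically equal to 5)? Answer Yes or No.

At A = 1, B = 2, for instance:
A ∨ A = 1 ∨ 1 = 1
¬B = ¬2 = 3
(A ∨ A) ∨ ¬B = 1 ∨ 3 = 3
¬((A ∨ A) ∨ ¬B) = ¬3 = 2
¬¬((A ∨ A) ∨ ¬B) = ¬2 = 3
((A ∨ A) ∨ ¬B) → ¬¬((A ∨ A) ∨ ¬B) = 3 → 3 = 5
and checking the remaining 35 assignments likewise gives ≥ 5 in every case.

Yes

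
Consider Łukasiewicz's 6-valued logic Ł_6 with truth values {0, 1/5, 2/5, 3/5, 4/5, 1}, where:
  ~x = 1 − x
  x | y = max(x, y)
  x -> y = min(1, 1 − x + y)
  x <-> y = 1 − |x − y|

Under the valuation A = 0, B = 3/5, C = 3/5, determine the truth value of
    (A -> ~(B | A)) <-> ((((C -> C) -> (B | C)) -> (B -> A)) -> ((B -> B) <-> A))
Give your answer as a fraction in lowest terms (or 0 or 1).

1/5

B | A = 3/5 | 0 = 3/5
~(B | A) = ~3/5 = 2/5
A -> ~(B | A) = 0 -> 2/5 = 1
C -> C = 3/5 -> 3/5 = 1
B | C = 3/5 | 3/5 = 3/5
(C -> C) -> (B | C) = 1 -> 3/5 = 3/5
B -> A = 3/5 -> 0 = 2/5
((C -> C) -> (B | C)) -> (B -> A) = 3/5 -> 2/5 = 4/5
B -> B = 3/5 -> 3/5 = 1
(B -> B) <-> A = 1 <-> 0 = 0
(((C -> C) -> (B | C)) -> (B -> A)) -> ((B -> B) <-> A) = 4/5 -> 0 = 1/5
(A -> ~(B | A)) <-> ((((C -> C) -> (B | C)) -> (B -> A)) -> ((B -> B) <-> A)) = 1 <-> 1/5 = 1/5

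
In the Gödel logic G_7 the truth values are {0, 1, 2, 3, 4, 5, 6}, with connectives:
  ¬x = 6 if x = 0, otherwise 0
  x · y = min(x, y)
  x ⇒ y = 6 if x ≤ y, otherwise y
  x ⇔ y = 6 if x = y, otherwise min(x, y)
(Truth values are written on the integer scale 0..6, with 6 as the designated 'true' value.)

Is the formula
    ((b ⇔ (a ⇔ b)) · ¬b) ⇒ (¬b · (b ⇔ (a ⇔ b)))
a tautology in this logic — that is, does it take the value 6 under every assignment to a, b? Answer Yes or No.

Yes

At a = 4, b = 3, for instance:
a ⇔ b = 4 ⇔ 3 = 3
b ⇔ (a ⇔ b) = 3 ⇔ 3 = 6
¬b = ¬3 = 0
(b ⇔ (a ⇔ b)) · ¬b = 6 · 0 = 0
¬b · (b ⇔ (a ⇔ b)) = 0 · 6 = 0
((b ⇔ (a ⇔ b)) · ¬b) ⇒ (¬b · (b ⇔ (a ⇔ b))) = 0 ⇒ 0 = 6
and checking the remaining 48 assignments likewise gives ≥ 6 in every case.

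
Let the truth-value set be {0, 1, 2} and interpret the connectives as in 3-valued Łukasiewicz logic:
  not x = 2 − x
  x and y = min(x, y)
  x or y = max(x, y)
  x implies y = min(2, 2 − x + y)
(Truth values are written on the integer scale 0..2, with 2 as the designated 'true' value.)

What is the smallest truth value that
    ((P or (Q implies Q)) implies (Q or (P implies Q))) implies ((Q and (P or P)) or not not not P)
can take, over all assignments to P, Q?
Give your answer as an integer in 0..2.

Take P = 1, Q = 1:
Q implies Q = 1 implies 1 = 2
P or (Q implies Q) = 1 or 2 = 2
P implies Q = 1 implies 1 = 2
Q or (P implies Q) = 1 or 2 = 2
(P or (Q implies Q)) implies (Q or (P implies Q)) = 2 implies 2 = 2
P or P = 1 or 1 = 1
Q and (P or P) = 1 and 1 = 1
not P = not 1 = 1
not not P = not 1 = 1
not not not P = not 1 = 1
(Q and (P or P)) or not not not P = 1 or 1 = 1
((P or (Q implies Q)) implies (Q or (P implies Q))) implies ((Q and (P or P)) or not not not P) = 2 implies 1 = 1
No assignment yields a value below 1, so this is the minimum.

1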